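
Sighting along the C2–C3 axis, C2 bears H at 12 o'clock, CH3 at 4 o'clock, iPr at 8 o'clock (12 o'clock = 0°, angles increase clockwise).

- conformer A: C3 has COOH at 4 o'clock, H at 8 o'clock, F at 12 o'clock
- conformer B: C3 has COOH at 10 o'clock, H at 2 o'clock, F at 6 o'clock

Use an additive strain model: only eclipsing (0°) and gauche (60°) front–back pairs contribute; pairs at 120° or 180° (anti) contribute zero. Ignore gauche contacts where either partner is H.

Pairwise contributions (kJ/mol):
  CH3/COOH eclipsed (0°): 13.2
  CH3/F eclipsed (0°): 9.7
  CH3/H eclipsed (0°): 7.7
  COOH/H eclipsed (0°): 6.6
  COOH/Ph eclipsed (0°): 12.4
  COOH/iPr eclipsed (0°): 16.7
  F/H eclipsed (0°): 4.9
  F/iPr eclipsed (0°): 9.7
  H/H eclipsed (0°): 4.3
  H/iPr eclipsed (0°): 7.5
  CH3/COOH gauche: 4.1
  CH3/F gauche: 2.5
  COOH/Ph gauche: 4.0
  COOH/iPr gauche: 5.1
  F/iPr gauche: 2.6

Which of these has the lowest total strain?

B

A (eclipsed): H(0°)/F(0°) eclipsed 4.9; CH3(120°)/COOH(120°) eclipsed 13.2; iPr(240°)/H(240°) eclipsed 7.5 → 25.6 kJ/mol.
B (staggered): CH3(120°)/F(180°) gauche 2.5; iPr(240°)/COOH(300°) gauche 5.1; iPr(240°)/F(180°) gauche 2.6 → 10.2 kJ/mol.
B has the lowest total (10.2 kJ/mol).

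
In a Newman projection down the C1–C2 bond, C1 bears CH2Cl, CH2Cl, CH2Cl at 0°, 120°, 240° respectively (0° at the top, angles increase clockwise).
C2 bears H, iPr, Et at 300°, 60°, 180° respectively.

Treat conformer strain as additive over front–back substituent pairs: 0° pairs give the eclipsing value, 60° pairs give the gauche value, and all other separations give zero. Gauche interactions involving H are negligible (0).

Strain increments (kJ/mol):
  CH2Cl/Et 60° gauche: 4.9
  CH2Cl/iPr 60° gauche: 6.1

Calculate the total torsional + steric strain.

This conformer is staggered. CH2Cl at 0° is gauche with iPr at 60° (6.1); CH2Cl at 120° is gauche with iPr at 60° (6.1); CH2Cl at 120° is gauche with Et at 180° (4.9); CH2Cl at 240° is gauche with Et at 180° (4.9). Total 22.0 kJ/mol.

22.0 kJ/mol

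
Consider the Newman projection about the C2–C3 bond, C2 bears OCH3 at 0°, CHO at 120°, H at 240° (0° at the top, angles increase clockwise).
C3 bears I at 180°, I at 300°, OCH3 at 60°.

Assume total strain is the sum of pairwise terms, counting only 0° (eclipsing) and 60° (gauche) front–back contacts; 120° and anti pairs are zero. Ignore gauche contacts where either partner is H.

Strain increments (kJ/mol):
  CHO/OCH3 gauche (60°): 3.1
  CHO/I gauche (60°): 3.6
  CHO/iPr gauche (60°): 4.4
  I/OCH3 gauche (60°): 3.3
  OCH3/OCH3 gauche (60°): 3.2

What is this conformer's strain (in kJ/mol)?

This conformer (staggered): OCH3–I gauche, OCH3–OCH3 gauche, CHO–I gauche, CHO–OCH3 gauche; 3.3 + 3.2 + 3.6 + 3.1 = 13.2 kJ/mol.

13.2 kJ/mol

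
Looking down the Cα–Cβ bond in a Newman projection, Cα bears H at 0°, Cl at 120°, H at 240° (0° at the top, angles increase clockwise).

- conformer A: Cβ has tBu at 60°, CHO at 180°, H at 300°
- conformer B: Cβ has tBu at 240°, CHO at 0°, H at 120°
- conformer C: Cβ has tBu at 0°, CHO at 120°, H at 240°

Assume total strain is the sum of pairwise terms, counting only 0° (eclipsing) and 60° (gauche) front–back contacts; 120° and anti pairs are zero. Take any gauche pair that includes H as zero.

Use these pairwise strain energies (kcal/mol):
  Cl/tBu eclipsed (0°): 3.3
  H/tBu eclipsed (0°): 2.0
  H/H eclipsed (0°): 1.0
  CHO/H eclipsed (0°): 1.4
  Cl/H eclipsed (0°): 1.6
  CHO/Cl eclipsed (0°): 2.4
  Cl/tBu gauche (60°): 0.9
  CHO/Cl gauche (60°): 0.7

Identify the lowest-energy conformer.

A

A (staggered): Cl(120°)/tBu(60°) gauche 0.9; Cl(120°)/CHO(180°) gauche 0.7 → 1.6 kcal/mol.
B (eclipsed): H(0°)/CHO(0°) eclipsed 1.4; Cl(120°)/H(120°) eclipsed 1.6; H(240°)/tBu(240°) eclipsed 2.0 → 5.0 kcal/mol.
C (eclipsed): H(0°)/tBu(0°) eclipsed 2.0; Cl(120°)/CHO(120°) eclipsed 2.4; H(240°)/H(240°) eclipsed 1.0 → 5.4 kcal/mol.
A has the lowest total (1.6 kcal/mol).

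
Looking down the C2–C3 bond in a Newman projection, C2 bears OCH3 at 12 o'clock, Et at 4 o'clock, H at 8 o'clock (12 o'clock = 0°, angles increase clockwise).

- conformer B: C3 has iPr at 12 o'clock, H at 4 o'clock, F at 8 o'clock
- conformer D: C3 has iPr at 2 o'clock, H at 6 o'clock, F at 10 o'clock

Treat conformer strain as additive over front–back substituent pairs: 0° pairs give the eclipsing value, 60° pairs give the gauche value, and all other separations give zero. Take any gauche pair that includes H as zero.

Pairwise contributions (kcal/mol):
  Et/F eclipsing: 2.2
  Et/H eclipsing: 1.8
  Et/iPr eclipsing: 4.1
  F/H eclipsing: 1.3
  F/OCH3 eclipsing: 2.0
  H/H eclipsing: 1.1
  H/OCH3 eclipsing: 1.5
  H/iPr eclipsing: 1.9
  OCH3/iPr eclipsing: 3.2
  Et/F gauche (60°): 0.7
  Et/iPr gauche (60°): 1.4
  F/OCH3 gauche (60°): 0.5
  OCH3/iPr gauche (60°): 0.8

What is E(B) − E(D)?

+3.6 kcal/mol

B (eclipsed): OCH3(0°)/iPr(0°) eclipsed 3.2; Et(120°)/H(120°) eclipsed 1.8; H(240°)/F(240°) eclipsed 1.3 → 6.3 kcal/mol.
D (staggered): OCH3(0°)/iPr(60°) gauche 0.8; OCH3(0°)/F(300°) gauche 0.5; Et(120°)/iPr(60°) gauche 1.4 → 2.7 kcal/mol.
E(B) − E(D) = 6.3 − 2.7 = +3.6 kcal/mol.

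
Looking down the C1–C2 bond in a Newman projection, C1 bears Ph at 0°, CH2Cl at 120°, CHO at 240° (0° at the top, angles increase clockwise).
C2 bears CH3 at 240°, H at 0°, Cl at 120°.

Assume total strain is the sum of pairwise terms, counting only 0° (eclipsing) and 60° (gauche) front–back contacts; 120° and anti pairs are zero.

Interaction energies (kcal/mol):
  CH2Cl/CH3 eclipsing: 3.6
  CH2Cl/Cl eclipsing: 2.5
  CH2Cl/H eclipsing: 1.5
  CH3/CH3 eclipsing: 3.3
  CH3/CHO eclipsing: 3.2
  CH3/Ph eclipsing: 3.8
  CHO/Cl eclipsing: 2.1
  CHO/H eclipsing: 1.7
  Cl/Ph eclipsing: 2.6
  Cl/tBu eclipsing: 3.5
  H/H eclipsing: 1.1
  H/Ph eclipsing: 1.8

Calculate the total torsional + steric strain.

This conformer (eclipsed): Ph(0°)/H(0°) eclipsed 1.8; CH2Cl(120°)/Cl(120°) eclipsed 2.5; CHO(240°)/CH3(240°) eclipsed 3.2 → 7.5 kcal/mol.

7.5 kcal/mol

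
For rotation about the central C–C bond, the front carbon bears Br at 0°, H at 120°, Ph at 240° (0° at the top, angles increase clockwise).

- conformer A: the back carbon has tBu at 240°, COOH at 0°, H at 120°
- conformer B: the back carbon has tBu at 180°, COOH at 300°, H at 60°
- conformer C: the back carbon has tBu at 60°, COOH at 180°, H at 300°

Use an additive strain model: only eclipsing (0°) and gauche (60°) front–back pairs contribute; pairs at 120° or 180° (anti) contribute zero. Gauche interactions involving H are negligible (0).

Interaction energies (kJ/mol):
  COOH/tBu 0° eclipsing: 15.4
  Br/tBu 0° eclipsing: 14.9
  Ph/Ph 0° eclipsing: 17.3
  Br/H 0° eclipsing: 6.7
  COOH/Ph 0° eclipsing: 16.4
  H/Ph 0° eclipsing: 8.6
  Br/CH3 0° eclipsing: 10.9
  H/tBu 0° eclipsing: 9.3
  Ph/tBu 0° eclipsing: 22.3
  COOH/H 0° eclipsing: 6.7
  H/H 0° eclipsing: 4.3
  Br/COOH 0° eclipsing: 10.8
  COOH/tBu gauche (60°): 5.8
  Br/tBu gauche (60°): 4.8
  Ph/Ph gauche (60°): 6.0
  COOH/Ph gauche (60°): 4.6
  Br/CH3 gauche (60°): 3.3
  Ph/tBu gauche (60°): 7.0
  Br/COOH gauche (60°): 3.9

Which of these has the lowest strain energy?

C

A (eclipsed): Br(0°)/COOH(0°) eclipsed 10.8; H(120°)/H(120°) eclipsed 4.3; Ph(240°)/tBu(240°) eclipsed 22.3 → 37.4 kJ/mol.
B (staggered): Br(0°)/COOH(300°) gauche 3.9; Ph(240°)/tBu(180°) gauche 7.0; Ph(240°)/COOH(300°) gauche 4.6 → 15.5 kJ/mol.
C (staggered): Br(0°)/tBu(60°) gauche 4.8; Ph(240°)/COOH(180°) gauche 4.6 → 9.4 kJ/mol.
C has the lowest total (9.4 kJ/mol).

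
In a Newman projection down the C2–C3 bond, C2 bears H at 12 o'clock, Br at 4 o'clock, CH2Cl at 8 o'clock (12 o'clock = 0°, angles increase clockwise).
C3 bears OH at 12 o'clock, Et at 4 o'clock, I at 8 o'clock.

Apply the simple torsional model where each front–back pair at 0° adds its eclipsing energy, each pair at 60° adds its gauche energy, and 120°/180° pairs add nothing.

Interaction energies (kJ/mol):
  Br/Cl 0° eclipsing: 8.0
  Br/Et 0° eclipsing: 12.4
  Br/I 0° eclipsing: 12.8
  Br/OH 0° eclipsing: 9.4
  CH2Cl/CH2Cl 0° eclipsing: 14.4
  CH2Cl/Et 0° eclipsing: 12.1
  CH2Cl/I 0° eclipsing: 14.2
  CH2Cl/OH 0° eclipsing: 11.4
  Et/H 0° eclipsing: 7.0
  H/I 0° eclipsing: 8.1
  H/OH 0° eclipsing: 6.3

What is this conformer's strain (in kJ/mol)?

This conformer (eclipsed): H(0°)/OH(0°) eclipsed 6.3; Br(120°)/Et(120°) eclipsed 12.4; CH2Cl(240°)/I(240°) eclipsed 14.2 → 32.9 kJ/mol.

32.9 kJ/mol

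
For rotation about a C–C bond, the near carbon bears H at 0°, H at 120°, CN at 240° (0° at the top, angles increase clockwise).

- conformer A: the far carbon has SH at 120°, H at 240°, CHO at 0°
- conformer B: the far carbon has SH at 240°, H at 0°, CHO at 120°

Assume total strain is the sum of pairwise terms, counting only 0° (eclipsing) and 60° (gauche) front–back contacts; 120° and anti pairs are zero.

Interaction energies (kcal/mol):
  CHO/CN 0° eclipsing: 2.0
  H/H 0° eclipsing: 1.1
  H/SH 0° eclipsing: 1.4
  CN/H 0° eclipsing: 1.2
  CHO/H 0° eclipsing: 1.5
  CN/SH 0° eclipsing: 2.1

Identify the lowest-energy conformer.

A

A is eclipsed. H at 0° is eclipsed with CHO at 0° (1.5); H at 120° is eclipsed with SH at 120° (1.4); CN at 240° is eclipsed with H at 240° (1.2). Total 4.1 kcal/mol.
B is eclipsed. H at 0° is eclipsed with H at 0° (1.1); H at 120° is eclipsed with CHO at 120° (1.5); CN at 240° is eclipsed with SH at 240° (2.1). Total 4.7 kcal/mol.
A has the lowest total (4.1 kcal/mol).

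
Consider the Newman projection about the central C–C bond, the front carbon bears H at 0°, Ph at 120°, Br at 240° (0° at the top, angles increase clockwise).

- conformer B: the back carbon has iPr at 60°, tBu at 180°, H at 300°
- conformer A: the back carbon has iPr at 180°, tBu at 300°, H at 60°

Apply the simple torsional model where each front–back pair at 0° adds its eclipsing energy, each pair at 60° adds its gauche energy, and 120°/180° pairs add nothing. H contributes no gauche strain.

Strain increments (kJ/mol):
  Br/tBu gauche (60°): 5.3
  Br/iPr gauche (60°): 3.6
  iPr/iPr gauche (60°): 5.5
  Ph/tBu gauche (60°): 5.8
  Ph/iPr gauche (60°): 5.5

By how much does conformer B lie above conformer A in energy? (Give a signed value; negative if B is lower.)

+2.2 kJ/mol

B (staggered): Ph–iPr gauche, Ph–tBu gauche, Br–tBu gauche; 5.5 + 5.8 + 5.3 = 16.6 kJ/mol.
A (staggered): Ph–iPr gauche, Br–iPr gauche, Br–tBu gauche; 5.5 + 3.6 + 5.3 = 14.4 kJ/mol.
E(B) − E(A) = 16.6 − 14.4 = +2.2 kJ/mol.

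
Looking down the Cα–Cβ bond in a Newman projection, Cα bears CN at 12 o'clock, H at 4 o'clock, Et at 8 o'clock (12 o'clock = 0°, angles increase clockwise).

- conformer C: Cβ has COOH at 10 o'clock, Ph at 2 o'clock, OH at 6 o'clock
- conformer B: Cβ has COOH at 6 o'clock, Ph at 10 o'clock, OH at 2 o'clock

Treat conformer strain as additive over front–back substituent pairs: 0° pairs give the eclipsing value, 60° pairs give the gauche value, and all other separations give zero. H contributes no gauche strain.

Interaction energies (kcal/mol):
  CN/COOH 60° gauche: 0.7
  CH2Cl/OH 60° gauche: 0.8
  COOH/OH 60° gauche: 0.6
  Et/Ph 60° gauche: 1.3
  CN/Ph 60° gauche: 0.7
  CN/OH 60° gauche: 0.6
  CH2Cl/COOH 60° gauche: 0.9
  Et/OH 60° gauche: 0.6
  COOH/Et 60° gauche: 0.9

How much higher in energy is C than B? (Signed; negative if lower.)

C (staggered): CN(0°)/COOH(300°) gauche 0.7; CN(0°)/Ph(60°) gauche 0.7; Et(240°)/COOH(300°) gauche 0.9; Et(240°)/OH(180°) gauche 0.6 → 2.9 kcal/mol.
B (staggered): CN(0°)/Ph(300°) gauche 0.7; CN(0°)/OH(60°) gauche 0.6; Et(240°)/COOH(180°) gauche 0.9; Et(240°)/Ph(300°) gauche 1.3 → 3.5 kcal/mol.
E(C) − E(B) = 2.9 − 3.5 = -0.6 kcal/mol.

-0.6 kcal/mol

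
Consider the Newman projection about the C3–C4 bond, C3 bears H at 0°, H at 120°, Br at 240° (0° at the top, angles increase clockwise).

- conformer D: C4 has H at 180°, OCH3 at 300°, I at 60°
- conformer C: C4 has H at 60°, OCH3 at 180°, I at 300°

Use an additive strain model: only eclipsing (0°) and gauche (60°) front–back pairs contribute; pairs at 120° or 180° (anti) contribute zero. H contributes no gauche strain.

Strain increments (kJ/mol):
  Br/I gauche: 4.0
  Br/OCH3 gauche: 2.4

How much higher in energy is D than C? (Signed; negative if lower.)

D (staggered): Br(240°)/OCH3(300°) gauche 2.4 → 2.4 kJ/mol.
C (staggered): Br(240°)/OCH3(180°) gauche 2.4; Br(240°)/I(300°) gauche 4.0 → 6.4 kJ/mol.
E(D) − E(C) = 2.4 − 6.4 = -4.0 kJ/mol.

-4.0 kJ/mol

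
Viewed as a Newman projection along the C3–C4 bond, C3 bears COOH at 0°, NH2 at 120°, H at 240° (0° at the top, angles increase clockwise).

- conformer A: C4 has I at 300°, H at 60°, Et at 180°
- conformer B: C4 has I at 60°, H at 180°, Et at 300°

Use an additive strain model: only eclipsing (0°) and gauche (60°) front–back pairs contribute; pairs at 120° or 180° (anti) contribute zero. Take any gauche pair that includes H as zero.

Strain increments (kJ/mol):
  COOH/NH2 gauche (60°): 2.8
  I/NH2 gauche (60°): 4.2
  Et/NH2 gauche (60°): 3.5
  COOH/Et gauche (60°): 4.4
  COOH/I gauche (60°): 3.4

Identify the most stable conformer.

A

A is staggered. COOH at 0° is gauche with I at 300° (3.4); NH2 at 120° is gauche with Et at 180° (3.5). Total 6.9 kJ/mol.
B is staggered. COOH at 0° is gauche with I at 60° (3.4); COOH at 0° is gauche with Et at 300° (4.4); NH2 at 120° is gauche with I at 60° (4.2). Total 12.0 kJ/mol.
A has the lowest total (6.9 kJ/mol).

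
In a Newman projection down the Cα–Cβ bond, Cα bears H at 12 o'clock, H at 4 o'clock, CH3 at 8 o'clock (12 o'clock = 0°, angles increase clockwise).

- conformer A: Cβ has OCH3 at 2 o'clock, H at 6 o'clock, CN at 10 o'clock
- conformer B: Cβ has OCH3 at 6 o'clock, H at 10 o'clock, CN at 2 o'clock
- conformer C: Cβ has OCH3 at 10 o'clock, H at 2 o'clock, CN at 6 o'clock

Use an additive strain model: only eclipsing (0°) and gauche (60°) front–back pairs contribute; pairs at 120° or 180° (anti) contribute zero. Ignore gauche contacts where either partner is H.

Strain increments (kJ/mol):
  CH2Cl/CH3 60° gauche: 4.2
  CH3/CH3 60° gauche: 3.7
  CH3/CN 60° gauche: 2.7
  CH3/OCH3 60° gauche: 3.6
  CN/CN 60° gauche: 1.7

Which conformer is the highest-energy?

A (staggered): CH3–CN gauche; 2.7 = 2.7 kJ/mol.
B (staggered): CH3–OCH3 gauche; 3.6 = 3.6 kJ/mol.
C (staggered): CH3–OCH3 gauche, CH3–CN gauche; 3.6 + 2.7 = 6.3 kJ/mol.
C has the highest total (6.3 kJ/mol).

C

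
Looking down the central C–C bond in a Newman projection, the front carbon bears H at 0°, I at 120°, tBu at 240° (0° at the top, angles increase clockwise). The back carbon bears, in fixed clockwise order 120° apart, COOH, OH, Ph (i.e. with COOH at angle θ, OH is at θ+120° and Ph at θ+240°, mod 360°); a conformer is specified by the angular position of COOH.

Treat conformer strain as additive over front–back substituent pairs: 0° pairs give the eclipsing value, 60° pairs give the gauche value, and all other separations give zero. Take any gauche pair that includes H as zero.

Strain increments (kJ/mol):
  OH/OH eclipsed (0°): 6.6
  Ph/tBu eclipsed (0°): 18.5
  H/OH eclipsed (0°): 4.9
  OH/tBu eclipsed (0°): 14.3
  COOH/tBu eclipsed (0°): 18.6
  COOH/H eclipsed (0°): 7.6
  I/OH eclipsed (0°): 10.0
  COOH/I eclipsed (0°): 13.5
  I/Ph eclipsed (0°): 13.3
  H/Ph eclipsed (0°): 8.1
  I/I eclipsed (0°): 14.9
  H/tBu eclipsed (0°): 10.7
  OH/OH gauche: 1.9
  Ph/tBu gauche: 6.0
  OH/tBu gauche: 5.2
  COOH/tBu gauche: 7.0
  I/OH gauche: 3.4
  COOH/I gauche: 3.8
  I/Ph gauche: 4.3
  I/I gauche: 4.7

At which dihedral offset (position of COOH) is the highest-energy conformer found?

240°

COOH at 0° (eclipsed): H–COOH eclipsed, I–OH eclipsed, tBu–Ph eclipsed; 7.6 + 10.0 + 18.5 = 36.1 kJ/mol.
COOH at 60° (staggered): I–COOH gauche, I–OH gauche, tBu–OH gauche, tBu–Ph gauche; 3.8 + 3.4 + 5.2 + 6.0 = 18.4 kJ/mol.
COOH at 120° (eclipsed): H–Ph eclipsed, I–COOH eclipsed, tBu–OH eclipsed; 8.1 + 13.5 + 14.3 = 35.9 kJ/mol.
COOH at 180° (staggered): I–COOH gauche, I–Ph gauche, tBu–COOH gauche, tBu–OH gauche; 3.8 + 4.3 + 7.0 + 5.2 = 20.3 kJ/mol.
COOH at 240° (eclipsed): H–OH eclipsed, I–Ph eclipsed, tBu–COOH eclipsed; 4.9 + 13.3 + 18.6 = 36.8 kJ/mol.
COOH at 300° (staggered): I–OH gauche, I–Ph gauche, tBu–COOH gauche, tBu–Ph gauche; 3.4 + 4.3 + 7.0 + 6.0 = 20.7 kJ/mol.
The maximum (36.8 kJ/mol) occurs with COOH at 240°.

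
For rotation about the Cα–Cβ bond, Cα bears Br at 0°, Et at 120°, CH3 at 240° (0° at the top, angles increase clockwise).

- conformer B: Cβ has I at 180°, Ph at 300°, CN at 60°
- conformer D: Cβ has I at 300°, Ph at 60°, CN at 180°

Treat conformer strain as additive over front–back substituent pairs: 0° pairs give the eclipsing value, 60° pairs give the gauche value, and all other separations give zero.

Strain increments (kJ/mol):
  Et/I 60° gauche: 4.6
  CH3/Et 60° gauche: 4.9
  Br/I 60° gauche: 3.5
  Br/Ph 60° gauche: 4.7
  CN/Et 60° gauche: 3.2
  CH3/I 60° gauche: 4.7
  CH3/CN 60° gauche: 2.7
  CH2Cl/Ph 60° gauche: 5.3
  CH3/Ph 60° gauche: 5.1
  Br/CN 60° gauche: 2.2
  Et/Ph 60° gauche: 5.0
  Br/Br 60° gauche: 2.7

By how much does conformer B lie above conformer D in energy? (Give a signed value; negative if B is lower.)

+0.7 kJ/mol

B (staggered): Br–Ph gauche, Br–CN gauche, Et–I gauche, Et–CN gauche, CH3–I gauche, CH3–Ph gauche; 4.7 + 2.2 + 4.6 + 3.2 + 4.7 + 5.1 = 24.5 kJ/mol.
D (staggered): Br–I gauche, Br–Ph gauche, Et–Ph gauche, Et–CN gauche, CH3–I gauche, CH3–CN gauche; 3.5 + 4.7 + 5.0 + 3.2 + 4.7 + 2.7 = 23.8 kJ/mol.
E(B) − E(D) = 24.5 − 23.8 = +0.7 kJ/mol.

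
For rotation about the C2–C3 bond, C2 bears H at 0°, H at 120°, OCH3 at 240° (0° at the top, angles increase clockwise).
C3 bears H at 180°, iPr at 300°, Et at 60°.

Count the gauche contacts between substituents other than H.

1

Non-H gauche pairs: OCH3(240°)/iPr(300°) — 1 interaction.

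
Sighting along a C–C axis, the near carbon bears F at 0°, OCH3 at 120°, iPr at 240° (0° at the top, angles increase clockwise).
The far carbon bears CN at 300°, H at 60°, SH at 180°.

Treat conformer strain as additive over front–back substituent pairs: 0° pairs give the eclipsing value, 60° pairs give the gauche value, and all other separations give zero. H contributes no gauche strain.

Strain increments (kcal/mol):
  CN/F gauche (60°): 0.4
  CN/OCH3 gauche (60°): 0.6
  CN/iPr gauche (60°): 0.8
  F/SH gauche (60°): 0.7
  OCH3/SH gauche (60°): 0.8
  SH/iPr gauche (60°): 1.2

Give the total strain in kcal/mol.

3.2 kcal/mol

This conformer (staggered): F(0°)/CN(300°) gauche 0.4; OCH3(120°)/SH(180°) gauche 0.8; iPr(240°)/CN(300°) gauche 0.8; iPr(240°)/SH(180°) gauche 1.2 → 3.2 kcal/mol.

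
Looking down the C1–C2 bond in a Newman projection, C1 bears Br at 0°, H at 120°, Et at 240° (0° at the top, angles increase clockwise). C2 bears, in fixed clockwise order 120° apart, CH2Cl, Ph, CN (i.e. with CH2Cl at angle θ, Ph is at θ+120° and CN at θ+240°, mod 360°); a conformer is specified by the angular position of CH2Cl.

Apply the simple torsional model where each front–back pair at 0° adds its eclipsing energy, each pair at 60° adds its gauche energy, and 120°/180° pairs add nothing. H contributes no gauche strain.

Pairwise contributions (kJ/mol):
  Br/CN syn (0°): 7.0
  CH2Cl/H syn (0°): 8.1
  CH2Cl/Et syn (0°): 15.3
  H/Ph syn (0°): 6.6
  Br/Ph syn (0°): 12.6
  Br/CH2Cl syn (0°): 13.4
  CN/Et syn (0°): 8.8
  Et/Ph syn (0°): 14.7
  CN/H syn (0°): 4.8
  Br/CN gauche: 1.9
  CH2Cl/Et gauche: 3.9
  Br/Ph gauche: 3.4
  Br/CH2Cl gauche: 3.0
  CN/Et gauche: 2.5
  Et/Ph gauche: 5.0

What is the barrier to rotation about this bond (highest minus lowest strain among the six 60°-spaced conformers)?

CH2Cl at 0° (eclipsed): Br(0°)/CH2Cl(0°) eclipsed 13.4; H(120°)/Ph(120°) eclipsed 6.6; Et(240°)/CN(240°) eclipsed 8.8 → 28.8 kJ/mol.
CH2Cl at 60° (staggered): Br(0°)/CH2Cl(60°) gauche 3.0; Br(0°)/CN(300°) gauche 1.9; Et(240°)/Ph(180°) gauche 5.0; Et(240°)/CN(300°) gauche 2.5 → 12.4 kJ/mol.
CH2Cl at 120° (eclipsed): Br(0°)/CN(0°) eclipsed 7.0; H(120°)/CH2Cl(120°) eclipsed 8.1; Et(240°)/Ph(240°) eclipsed 14.7 → 29.8 kJ/mol.
CH2Cl at 180° (staggered): Br(0°)/Ph(300°) gauche 3.4; Br(0°)/CN(60°) gauche 1.9; Et(240°)/CH2Cl(180°) gauche 3.9; Et(240°)/Ph(300°) gauche 5.0 → 14.2 kJ/mol.
CH2Cl at 240° (eclipsed): Br(0°)/Ph(0°) eclipsed 12.6; H(120°)/CN(120°) eclipsed 4.8; Et(240°)/CH2Cl(240°) eclipsed 15.3 → 32.7 kJ/mol.
CH2Cl at 300° (staggered): Br(0°)/CH2Cl(300°) gauche 3.0; Br(0°)/Ph(60°) gauche 3.4; Et(240°)/CH2Cl(300°) gauche 3.9; Et(240°)/CN(180°) gauche 2.5 → 12.8 kJ/mol.
Max at 240° (32.7 kJ/mol), min at 60° (12.4 kJ/mol); barrier = 20.3 kJ/mol.

20.3 kJ/mol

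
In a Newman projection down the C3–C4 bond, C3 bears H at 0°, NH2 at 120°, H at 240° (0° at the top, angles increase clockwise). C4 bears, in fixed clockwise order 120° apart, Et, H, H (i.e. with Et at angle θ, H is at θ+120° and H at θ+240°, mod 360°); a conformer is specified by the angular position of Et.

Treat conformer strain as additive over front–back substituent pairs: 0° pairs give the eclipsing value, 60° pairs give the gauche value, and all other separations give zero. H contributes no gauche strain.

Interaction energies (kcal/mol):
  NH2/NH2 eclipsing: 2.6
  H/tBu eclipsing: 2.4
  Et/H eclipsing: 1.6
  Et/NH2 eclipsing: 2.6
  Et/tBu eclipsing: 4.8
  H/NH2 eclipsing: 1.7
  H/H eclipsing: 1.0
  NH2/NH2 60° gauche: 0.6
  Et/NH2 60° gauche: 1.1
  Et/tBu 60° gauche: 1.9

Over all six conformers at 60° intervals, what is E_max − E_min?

4.6 kcal/mol

Et at 0° (eclipsed): H–Et eclipsed, NH2–H eclipsed, H–H eclipsed; 1.6 + 1.7 + 1.0 = 4.3 kcal/mol.
Et at 60° (staggered): NH2–Et gauche; 1.1 = 1.1 kcal/mol.
Et at 120° (eclipsed): H–H eclipsed, NH2–Et eclipsed, H–H eclipsed; 1.0 + 2.6 + 1.0 = 4.6 kcal/mol.
Et at 180° (staggered): NH2–Et gauche; 1.1 = 1.1 kcal/mol.
Et at 240° (eclipsed): H–H eclipsed, NH2–H eclipsed, H–Et eclipsed; 1.0 + 1.7 + 1.6 = 4.3 kcal/mol.
Et at 300° (staggered): no non-H gauche contacts → 0.0 kcal/mol.
Max at 120° (4.6 kcal/mol), min at 300° (0.0 kcal/mol); barrier = 4.6 kcal/mol.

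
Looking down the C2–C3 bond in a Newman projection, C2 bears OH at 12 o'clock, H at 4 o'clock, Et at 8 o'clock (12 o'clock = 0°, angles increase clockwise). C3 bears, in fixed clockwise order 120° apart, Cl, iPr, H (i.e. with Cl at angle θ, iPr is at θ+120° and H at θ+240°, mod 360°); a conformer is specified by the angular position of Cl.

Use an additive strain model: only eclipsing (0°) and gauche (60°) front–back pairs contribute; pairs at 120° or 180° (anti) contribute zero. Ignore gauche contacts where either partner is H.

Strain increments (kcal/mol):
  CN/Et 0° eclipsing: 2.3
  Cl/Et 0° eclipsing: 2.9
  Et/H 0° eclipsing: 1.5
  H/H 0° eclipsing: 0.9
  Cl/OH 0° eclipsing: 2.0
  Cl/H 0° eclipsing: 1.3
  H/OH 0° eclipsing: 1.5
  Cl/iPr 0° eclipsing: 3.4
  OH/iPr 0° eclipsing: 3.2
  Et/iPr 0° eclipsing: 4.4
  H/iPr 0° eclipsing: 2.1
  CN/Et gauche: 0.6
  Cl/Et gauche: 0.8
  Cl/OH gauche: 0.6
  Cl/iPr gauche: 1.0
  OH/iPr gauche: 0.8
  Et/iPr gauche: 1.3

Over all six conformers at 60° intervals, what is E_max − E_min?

Cl at 0° (eclipsed): OH–Cl eclipsed, H–iPr eclipsed, Et–H eclipsed; 2.0 + 2.1 + 1.5 = 5.6 kcal/mol.
Cl at 60° (staggered): OH–Cl gauche, Et–iPr gauche; 0.6 + 1.3 = 1.9 kcal/mol.
Cl at 120° (eclipsed): OH–H eclipsed, H–Cl eclipsed, Et–iPr eclipsed; 1.5 + 1.3 + 4.4 = 7.2 kcal/mol.
Cl at 180° (staggered): OH–iPr gauche, Et–Cl gauche, Et–iPr gauche; 0.8 + 0.8 + 1.3 = 2.9 kcal/mol.
Cl at 240° (eclipsed): OH–iPr eclipsed, H–H eclipsed, Et–Cl eclipsed; 3.2 + 0.9 + 2.9 = 7.0 kcal/mol.
Cl at 300° (staggered): OH–Cl gauche, OH–iPr gauche, Et–Cl gauche; 0.6 + 0.8 + 0.8 = 2.2 kcal/mol.
Max at 120° (7.2 kcal/mol), min at 60° (1.9 kcal/mol); barrier = 5.3 kcal/mol.

5.3 kcal/mol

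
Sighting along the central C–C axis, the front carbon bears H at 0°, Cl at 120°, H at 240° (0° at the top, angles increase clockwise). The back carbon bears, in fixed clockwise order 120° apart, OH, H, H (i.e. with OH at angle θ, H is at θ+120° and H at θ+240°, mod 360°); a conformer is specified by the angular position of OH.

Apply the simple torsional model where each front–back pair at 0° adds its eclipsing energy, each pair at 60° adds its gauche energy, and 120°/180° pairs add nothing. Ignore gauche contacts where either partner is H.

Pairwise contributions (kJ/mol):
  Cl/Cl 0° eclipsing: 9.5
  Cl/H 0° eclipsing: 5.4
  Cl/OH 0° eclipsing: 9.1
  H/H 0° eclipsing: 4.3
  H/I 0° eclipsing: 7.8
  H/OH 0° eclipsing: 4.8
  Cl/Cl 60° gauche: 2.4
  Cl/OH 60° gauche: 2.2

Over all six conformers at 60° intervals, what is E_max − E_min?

OH at 0° (eclipsed): H–OH eclipsed, Cl–H eclipsed, H–H eclipsed; 4.8 + 5.4 + 4.3 = 14.5 kJ/mol.
OH at 60° (staggered): Cl–OH gauche; 2.2 = 2.2 kJ/mol.
OH at 120° (eclipsed): H–H eclipsed, Cl–OH eclipsed, H–H eclipsed; 4.3 + 9.1 + 4.3 = 17.7 kJ/mol.
OH at 180° (staggered): Cl–OH gauche; 2.2 = 2.2 kJ/mol.
OH at 240° (eclipsed): H–H eclipsed, Cl–H eclipsed, H–OH eclipsed; 4.3 + 5.4 + 4.8 = 14.5 kJ/mol.
OH at 300° (staggered): no non-H gauche contacts → 0.0 kJ/mol.
Max at 120° (17.7 kJ/mol), min at 300° (0.0 kJ/mol); barrier = 17.7 kJ/mol.

17.7 kJ/mol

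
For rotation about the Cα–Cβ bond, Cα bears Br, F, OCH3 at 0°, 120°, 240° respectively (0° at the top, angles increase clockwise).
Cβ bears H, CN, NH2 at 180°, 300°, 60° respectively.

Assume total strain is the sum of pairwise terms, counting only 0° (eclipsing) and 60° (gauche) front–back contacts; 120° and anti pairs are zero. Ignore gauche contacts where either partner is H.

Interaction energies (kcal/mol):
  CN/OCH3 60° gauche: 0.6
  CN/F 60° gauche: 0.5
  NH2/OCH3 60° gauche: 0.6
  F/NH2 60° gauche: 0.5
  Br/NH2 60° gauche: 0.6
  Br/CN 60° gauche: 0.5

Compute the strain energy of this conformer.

2.2 kcal/mol

This conformer is staggered. Br at 0° is gauche with CN at 300° (0.5); Br at 0° is gauche with NH2 at 60° (0.6); F at 120° is gauche with NH2 at 60° (0.5); OCH3 at 240° is gauche with CN at 300° (0.6). Total 2.2 kcal/mol.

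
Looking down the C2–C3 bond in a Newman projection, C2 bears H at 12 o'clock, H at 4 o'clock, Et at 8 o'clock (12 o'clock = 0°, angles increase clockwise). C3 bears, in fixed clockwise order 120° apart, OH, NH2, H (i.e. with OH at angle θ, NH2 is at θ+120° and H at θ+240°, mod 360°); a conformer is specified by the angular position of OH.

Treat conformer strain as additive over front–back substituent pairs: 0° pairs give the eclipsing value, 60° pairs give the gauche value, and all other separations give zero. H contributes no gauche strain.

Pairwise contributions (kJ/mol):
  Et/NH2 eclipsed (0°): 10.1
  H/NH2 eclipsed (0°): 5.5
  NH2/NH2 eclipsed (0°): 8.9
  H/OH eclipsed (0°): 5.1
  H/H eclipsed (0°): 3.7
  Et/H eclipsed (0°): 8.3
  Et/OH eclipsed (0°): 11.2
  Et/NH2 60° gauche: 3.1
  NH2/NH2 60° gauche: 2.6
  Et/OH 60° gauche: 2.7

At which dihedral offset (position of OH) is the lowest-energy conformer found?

300°

OH at 0° (eclipsed): H(0°)/OH(0°) eclipsed 5.1; H(120°)/NH2(120°) eclipsed 5.5; Et(240°)/H(240°) eclipsed 8.3 → 18.9 kJ/mol.
OH at 60° (staggered): Et(240°)/NH2(180°) gauche 3.1 → 3.1 kJ/mol.
OH at 120° (eclipsed): H(0°)/H(0°) eclipsed 3.7; H(120°)/OH(120°) eclipsed 5.1; Et(240°)/NH2(240°) eclipsed 10.1 → 18.9 kJ/mol.
OH at 180° (staggered): Et(240°)/OH(180°) gauche 2.7; Et(240°)/NH2(300°) gauche 3.1 → 5.8 kJ/mol.
OH at 240° (eclipsed): H(0°)/NH2(0°) eclipsed 5.5; H(120°)/H(120°) eclipsed 3.7; Et(240°)/OH(240°) eclipsed 11.2 → 20.4 kJ/mol.
OH at 300° (staggered): Et(240°)/OH(300°) gauche 2.7 → 2.7 kJ/mol.
The minimum (2.7 kJ/mol) occurs with OH at 300°.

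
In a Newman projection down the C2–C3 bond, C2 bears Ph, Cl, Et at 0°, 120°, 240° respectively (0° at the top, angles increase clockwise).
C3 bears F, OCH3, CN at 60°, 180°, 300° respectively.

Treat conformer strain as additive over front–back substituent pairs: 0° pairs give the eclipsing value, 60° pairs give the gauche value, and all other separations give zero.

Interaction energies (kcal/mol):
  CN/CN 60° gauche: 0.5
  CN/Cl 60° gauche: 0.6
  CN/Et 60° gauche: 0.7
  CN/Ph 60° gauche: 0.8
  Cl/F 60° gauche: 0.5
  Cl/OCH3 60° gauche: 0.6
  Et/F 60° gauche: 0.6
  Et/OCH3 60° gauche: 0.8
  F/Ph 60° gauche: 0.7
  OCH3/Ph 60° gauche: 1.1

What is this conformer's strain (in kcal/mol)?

This conformer is staggered. Ph at 0° is gauche with F at 60° (0.7); Ph at 0° is gauche with CN at 300° (0.8); Cl at 120° is gauche with F at 60° (0.5); Cl at 120° is gauche with OCH3 at 180° (0.6); Et at 240° is gauche with OCH3 at 180° (0.8); Et at 240° is gauche with CN at 300° (0.7). Total 4.1 kcal/mol.

4.1 kcal/mol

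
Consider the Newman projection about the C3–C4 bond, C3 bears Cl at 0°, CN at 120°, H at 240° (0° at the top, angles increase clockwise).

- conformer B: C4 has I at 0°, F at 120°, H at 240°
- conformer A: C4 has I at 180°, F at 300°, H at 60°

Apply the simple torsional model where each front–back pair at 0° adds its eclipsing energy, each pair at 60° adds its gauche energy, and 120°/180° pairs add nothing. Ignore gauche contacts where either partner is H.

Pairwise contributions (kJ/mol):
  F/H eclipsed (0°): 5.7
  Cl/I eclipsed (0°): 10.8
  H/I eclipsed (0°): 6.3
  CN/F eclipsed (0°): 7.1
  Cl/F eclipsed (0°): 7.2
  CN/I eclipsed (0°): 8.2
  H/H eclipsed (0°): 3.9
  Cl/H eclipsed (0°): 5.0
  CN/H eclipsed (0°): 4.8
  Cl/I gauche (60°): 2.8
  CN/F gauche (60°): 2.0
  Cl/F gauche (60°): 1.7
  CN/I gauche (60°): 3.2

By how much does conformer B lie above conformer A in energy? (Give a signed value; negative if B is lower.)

B (eclipsed): Cl–I eclipsed, CN–F eclipsed, H–H eclipsed; 10.8 + 7.1 + 3.9 = 21.8 kJ/mol.
A (staggered): Cl–F gauche, CN–I gauche; 1.7 + 3.2 = 4.9 kJ/mol.
E(B) − E(A) = 21.8 − 4.9 = +16.9 kJ/mol.

+16.9 kJ/mol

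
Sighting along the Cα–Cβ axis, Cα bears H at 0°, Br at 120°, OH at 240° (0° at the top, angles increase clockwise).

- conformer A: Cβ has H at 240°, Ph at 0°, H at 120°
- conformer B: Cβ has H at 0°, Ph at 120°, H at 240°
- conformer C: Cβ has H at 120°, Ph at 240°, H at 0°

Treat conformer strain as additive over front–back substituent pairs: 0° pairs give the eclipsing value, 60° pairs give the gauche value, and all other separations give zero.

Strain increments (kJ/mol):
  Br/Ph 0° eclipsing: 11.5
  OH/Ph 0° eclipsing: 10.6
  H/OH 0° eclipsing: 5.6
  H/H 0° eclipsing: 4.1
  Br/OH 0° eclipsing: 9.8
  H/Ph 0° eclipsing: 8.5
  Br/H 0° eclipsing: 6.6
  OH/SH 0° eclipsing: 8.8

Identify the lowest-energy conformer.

A (eclipsed): H–Ph eclipsed, Br–H eclipsed, OH–H eclipsed; 8.5 + 6.6 + 5.6 = 20.7 kJ/mol.
B (eclipsed): H–H eclipsed, Br–Ph eclipsed, OH–H eclipsed; 4.1 + 11.5 + 5.6 = 21.2 kJ/mol.
C (eclipsed): H–H eclipsed, Br–H eclipsed, OH–Ph eclipsed; 4.1 + 6.6 + 10.6 = 21.3 kJ/mol.
A has the lowest total (20.7 kJ/mol).

A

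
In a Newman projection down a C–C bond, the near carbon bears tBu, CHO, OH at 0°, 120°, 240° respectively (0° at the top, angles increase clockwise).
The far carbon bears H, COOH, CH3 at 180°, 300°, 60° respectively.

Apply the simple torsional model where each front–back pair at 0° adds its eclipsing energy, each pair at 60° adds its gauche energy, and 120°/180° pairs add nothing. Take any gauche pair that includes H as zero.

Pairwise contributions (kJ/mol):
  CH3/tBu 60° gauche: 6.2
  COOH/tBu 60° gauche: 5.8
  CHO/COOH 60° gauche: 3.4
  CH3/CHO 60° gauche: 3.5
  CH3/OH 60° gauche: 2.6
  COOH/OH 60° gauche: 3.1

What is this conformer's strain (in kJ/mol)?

18.6 kJ/mol

This conformer (staggered): tBu–COOH gauche, tBu–CH3 gauche, CHO–CH3 gauche, OH–COOH gauche; 5.8 + 6.2 + 3.5 + 3.1 = 18.6 kJ/mol.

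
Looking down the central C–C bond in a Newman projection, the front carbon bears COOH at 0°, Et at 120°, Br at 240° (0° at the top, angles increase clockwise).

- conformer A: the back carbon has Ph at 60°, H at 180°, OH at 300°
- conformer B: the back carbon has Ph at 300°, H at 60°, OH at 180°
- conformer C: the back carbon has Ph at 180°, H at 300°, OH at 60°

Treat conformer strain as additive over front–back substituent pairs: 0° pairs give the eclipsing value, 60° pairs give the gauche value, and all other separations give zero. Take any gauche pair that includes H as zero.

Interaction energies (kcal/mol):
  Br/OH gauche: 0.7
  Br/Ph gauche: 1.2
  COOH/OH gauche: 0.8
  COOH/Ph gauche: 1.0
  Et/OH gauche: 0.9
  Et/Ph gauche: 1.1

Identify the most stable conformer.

A

A is staggered. COOH at 0° is gauche with Ph at 60° (1.0); COOH at 0° is gauche with OH at 300° (0.8); Et at 120° is gauche with Ph at 60° (1.1); Br at 240° is gauche with OH at 300° (0.7). Total 3.6 kcal/mol.
B is staggered. COOH at 0° is gauche with Ph at 300° (1.0); Et at 120° is gauche with OH at 180° (0.9); Br at 240° is gauche with Ph at 300° (1.2); Br at 240° is gauche with OH at 180° (0.7). Total 3.8 kcal/mol.
C is staggered. COOH at 0° is gauche with OH at 60° (0.8); Et at 120° is gauche with Ph at 180° (1.1); Et at 120° is gauche with OH at 60° (0.9); Br at 240° is gauche with Ph at 180° (1.2). Total 4.0 kcal/mol.
A has the lowest total (3.6 kcal/mol).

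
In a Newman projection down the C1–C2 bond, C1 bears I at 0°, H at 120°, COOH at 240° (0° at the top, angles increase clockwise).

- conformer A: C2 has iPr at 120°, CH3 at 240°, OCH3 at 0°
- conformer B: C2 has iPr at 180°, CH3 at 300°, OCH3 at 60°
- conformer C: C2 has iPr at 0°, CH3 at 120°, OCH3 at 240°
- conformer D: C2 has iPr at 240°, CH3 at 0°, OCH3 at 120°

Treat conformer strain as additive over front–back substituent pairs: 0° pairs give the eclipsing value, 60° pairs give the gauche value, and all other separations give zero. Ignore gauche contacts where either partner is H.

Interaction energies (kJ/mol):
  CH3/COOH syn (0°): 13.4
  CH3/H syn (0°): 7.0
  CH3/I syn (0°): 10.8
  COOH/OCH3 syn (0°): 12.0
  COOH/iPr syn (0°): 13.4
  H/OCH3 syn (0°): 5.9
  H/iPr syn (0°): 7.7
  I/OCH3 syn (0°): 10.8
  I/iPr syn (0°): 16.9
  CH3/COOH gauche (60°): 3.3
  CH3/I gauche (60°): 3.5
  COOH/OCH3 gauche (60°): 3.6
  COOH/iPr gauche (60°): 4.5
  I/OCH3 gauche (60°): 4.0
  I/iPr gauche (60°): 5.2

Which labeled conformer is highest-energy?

A (eclipsed): I(0°)/OCH3(0°) eclipsed 10.8; H(120°)/iPr(120°) eclipsed 7.7; COOH(240°)/CH3(240°) eclipsed 13.4 → 31.9 kJ/mol.
B (staggered): I(0°)/CH3(300°) gauche 3.5; I(0°)/OCH3(60°) gauche 4.0; COOH(240°)/iPr(180°) gauche 4.5; COOH(240°)/CH3(300°) gauche 3.3 → 15.3 kJ/mol.
C (eclipsed): I(0°)/iPr(0°) eclipsed 16.9; H(120°)/CH3(120°) eclipsed 7.0; COOH(240°)/OCH3(240°) eclipsed 12.0 → 35.9 kJ/mol.
D (eclipsed): I(0°)/CH3(0°) eclipsed 10.8; H(120°)/OCH3(120°) eclipsed 5.9; COOH(240°)/iPr(240°) eclipsed 13.4 → 30.1 kJ/mol.
C has the highest total (35.9 kJ/mol).

C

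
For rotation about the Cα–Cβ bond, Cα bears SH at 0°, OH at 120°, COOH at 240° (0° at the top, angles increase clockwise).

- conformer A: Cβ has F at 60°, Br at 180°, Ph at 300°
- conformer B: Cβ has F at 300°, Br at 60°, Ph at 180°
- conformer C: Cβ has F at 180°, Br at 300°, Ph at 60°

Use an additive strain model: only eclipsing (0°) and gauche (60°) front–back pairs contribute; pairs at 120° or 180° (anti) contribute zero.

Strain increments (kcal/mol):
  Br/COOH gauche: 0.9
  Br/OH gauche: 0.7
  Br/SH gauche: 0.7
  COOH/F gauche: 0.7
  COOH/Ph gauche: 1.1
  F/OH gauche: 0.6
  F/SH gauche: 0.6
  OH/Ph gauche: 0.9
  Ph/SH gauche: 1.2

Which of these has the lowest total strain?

A is staggered. SH at 0° is gauche with F at 60° (0.6); SH at 0° is gauche with Ph at 300° (1.2); OH at 120° is gauche with F at 60° (0.6); OH at 120° is gauche with Br at 180° (0.7); COOH at 240° is gauche with Br at 180° (0.9); COOH at 240° is gauche with Ph at 300° (1.1). Total 5.1 kcal/mol.
B is staggered. SH at 0° is gauche with F at 300° (0.6); SH at 0° is gauche with Br at 60° (0.7); OH at 120° is gauche with Br at 60° (0.7); OH at 120° is gauche with Ph at 180° (0.9); COOH at 240° is gauche with F at 300° (0.7); COOH at 240° is gauche with Ph at 180° (1.1). Total 4.7 kcal/mol.
C is staggered. SH at 0° is gauche with Br at 300° (0.7); SH at 0° is gauche with Ph at 60° (1.2); OH at 120° is gauche with F at 180° (0.6); OH at 120° is gauche with Ph at 60° (0.9); COOH at 240° is gauche with F at 180° (0.7); COOH at 240° is gauche with Br at 300° (0.9). Total 5.0 kcal/mol.
B has the lowest total (4.7 kcal/mol).

B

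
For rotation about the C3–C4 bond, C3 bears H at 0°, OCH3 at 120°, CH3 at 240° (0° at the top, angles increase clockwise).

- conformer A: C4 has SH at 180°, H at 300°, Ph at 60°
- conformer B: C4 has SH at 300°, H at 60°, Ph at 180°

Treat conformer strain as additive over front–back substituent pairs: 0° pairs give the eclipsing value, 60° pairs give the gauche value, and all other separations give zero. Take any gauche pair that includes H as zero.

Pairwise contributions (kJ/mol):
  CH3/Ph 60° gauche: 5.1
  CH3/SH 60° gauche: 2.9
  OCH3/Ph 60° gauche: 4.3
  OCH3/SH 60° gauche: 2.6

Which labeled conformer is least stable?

A (staggered): OCH3–SH gauche, OCH3–Ph gauche, CH3–SH gauche; 2.6 + 4.3 + 2.9 = 9.8 kJ/mol.
B (staggered): OCH3–Ph gauche, CH3–SH gauche, CH3–Ph gauche; 4.3 + 2.9 + 5.1 = 12.3 kJ/mol.
B has the highest total (12.3 kJ/mol).

B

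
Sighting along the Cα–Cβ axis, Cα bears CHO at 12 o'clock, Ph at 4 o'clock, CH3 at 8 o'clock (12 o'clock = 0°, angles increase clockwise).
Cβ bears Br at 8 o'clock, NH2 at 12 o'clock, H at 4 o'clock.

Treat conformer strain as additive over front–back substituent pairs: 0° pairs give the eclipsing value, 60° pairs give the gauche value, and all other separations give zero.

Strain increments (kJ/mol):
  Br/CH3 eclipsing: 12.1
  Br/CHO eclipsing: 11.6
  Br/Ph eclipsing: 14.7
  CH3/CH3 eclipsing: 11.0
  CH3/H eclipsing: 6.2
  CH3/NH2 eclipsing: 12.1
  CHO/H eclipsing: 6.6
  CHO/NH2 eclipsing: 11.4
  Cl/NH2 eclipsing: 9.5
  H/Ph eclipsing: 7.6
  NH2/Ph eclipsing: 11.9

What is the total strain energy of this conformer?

This conformer (eclipsed): CHO–NH2 eclipsed, Ph–H eclipsed, CH3–Br eclipsed; 11.4 + 7.6 + 12.1 = 31.1 kJ/mol.

31.1 kJ/mol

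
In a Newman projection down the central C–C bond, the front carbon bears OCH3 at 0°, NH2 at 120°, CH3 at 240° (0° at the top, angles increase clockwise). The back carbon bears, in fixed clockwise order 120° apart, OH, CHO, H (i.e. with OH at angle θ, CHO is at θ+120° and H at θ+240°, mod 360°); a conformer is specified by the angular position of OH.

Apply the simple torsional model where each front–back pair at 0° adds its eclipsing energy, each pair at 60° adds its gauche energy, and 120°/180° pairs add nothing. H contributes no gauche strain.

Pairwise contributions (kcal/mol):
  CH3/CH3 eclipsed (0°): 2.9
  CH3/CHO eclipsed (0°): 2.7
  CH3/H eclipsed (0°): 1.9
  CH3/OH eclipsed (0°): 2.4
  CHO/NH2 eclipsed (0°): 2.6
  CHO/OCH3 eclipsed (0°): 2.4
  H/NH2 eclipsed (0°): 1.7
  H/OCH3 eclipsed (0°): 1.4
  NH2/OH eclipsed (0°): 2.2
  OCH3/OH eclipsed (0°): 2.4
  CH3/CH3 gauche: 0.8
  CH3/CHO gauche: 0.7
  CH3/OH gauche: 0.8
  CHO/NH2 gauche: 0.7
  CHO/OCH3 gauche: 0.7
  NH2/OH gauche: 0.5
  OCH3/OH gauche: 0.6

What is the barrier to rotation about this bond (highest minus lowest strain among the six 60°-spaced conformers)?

OH at 0° (eclipsed): OCH3–OH eclipsed, NH2–CHO eclipsed, CH3–H eclipsed; 2.4 + 2.6 + 1.9 = 6.9 kcal/mol.
OH at 60° (staggered): OCH3–OH gauche, NH2–OH gauche, NH2–CHO gauche, CH3–CHO gauche; 0.6 + 0.5 + 0.7 + 0.7 = 2.5 kcal/mol.
OH at 120° (eclipsed): OCH3–H eclipsed, NH2–OH eclipsed, CH3–CHO eclipsed; 1.4 + 2.2 + 2.7 = 6.3 kcal/mol.
OH at 180° (staggered): OCH3–CHO gauche, NH2–OH gauche, CH3–OH gauche, CH3–CHO gauche; 0.7 + 0.5 + 0.8 + 0.7 = 2.7 kcal/mol.
OH at 240° (eclipsed): OCH3–CHO eclipsed, NH2–H eclipsed, CH3–OH eclipsed; 2.4 + 1.7 + 2.4 = 6.5 kcal/mol.
OH at 300° (staggered): OCH3–OH gauche, OCH3–CHO gauche, NH2–CHO gauche, CH3–OH gauche; 0.6 + 0.7 + 0.7 + 0.8 = 2.8 kcal/mol.
Max at 0° (6.9 kcal/mol), min at 60° (2.5 kcal/mol); barrier = 4.4 kcal/mol.

4.4 kcal/mol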